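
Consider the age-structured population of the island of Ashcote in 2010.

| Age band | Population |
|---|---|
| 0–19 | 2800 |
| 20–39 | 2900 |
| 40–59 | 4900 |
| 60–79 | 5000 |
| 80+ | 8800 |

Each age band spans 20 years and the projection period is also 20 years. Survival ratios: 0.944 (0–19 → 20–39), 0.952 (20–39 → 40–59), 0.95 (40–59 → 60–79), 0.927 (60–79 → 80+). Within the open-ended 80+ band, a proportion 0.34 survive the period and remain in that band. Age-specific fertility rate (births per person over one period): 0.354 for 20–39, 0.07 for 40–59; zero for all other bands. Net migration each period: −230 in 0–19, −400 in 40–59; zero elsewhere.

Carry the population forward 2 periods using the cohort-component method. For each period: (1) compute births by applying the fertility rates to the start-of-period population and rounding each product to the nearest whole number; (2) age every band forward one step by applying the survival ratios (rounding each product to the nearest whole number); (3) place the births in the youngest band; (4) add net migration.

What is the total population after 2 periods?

13214

— Period 1 —
Births: 2900 * 0.354 = 1027, 4900 * 0.07 = 343 → total 1370
20–39: 2800 * 0.944 = 2643
40–59: 2900 * 0.952 = 2761
60–79: 4900 * 0.95 = 4655
80+: 5000 * 0.927 + 8800 * 0.34 = 4635 + 2992 = 7627
Net migration: 0–19 − 230 → 1140; 40–59 − 400 → 2361
→ [1140, 2643, 2361, 4655, 7627]
— Period 2 —
Births: 2643 * 0.354 = 936, 2361 * 0.07 = 165 → total 1101
20–39: 1140 * 0.944 = 1076
40–59: 2643 * 0.952 = 2516
60–79: 2361 * 0.95 = 2243
80+: 4655 * 0.927 + 7627 * 0.34 = 4315 + 2593 = 6908
Net migration: 0–19 − 230 → 871; 40–59 − 400 → 2116
→ [871, 1076, 2116, 2243, 6908]
Total after period 2: 871 + 1076 + 2116 + 2243 + 6908 = 13214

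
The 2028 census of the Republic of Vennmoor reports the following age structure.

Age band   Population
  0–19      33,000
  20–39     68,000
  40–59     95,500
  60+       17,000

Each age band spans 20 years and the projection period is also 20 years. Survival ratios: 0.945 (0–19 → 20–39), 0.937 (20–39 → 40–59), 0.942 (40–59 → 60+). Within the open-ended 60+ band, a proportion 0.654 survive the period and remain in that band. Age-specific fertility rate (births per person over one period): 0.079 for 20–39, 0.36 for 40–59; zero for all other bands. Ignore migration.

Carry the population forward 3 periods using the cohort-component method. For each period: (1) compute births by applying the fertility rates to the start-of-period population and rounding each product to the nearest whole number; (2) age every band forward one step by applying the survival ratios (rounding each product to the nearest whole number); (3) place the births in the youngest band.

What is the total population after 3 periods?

182702

(Bands numbered youngest = 1 to oldest = 4.)
Period 1:
Births: 68000 × 0.079 = 5372  |  95500 × 0.36 = 34380 — total 39752
Band 2: 33000 × 0.945 = 31185
Band 3: 68000 × 0.937 = 63716
Band 4: 95500 × 0.942 + 17000 × 0.654 = 89961 + 11118 = 101079
Giving 39752 / 31185 / 63716 / 101079.
Period 2:
Births: 31185 × 0.079 = 2464  |  63716 × 0.36 = 22938 — total 25402
Band 2: 39752 × 0.945 = 37566
Band 3: 31185 × 0.937 = 29220
Band 4: 63716 × 0.942 + 101079 × 0.654 = 60020 + 66106 = 126126
Giving 25402 / 37566 / 29220 / 126126.
Period 3:
Births: 37566 × 0.079 = 2968  |  29220 × 0.36 = 10519 — total 13487
Band 2: 25402 × 0.945 = 24005
Band 3: 37566 × 0.937 = 35199
Band 4: 29220 × 0.942 + 126126 × 0.654 = 27525 + 82486 = 110011
Giving 13487 / 24005 / 35199 / 110011.
Total after period 3: 13487 + 24005 + 35199 + 110011 = 182702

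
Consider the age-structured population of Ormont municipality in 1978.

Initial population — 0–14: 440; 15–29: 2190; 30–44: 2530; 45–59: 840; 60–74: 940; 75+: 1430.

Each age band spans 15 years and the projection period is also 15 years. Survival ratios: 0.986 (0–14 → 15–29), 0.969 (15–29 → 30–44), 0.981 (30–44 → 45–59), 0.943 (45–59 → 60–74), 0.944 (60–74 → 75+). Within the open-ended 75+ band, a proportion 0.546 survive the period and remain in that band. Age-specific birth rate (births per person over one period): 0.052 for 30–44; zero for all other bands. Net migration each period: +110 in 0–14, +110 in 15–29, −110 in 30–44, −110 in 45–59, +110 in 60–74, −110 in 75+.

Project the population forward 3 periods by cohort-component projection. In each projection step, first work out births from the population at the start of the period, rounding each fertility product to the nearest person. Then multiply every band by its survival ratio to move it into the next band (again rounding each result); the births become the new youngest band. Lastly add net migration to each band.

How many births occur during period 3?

— Period 1 —
Births: 2530 × 0.052 = 132
15–29: 440 × 0.986 = 434
30–44: 2190 × 0.969 = 2122
45–59: 2530 × 0.981 = 2482
60–74: 840 × 0.943 = 792
75+: 940 × 0.944 + 1430 × 0.546 = 887 + 781 = 1668
Net migration: 0–14 + 110 → 242; 15–29 + 110 → 544; 30–44 − 110 → 2012; 45–59 − 110 → 2372; 60–74 + 110 → 902; 75+ − 110 → 1558
Giving 242 / 544 / 2012 / 2372 / 902 / 1558.
— Period 2 —
Births: 2012 × 0.052 = 105
15–29: 242 × 0.986 = 239
30–44: 544 × 0.969 = 527
45–59: 2012 × 0.981 = 1974
60–74: 2372 × 0.943 = 2237
75+: 902 × 0.944 + 1558 × 0.546 = 851 + 851 = 1702
Net migration: 0–14 + 110 → 215; 15–29 + 110 → 349; 30–44 − 110 → 417; 45–59 − 110 → 1864; 60–74 + 110 → 2347; 75+ − 110 → 1592
Giving 215 / 349 / 417 / 1864 / 2347 / 1592.
— Period 3 —
Births: 417 × 0.052 = 22
15–29: 215 × 0.986 = 212
30–44: 349 × 0.969 = 338
45–59: 417 × 0.981 = 409
60–74: 1864 × 0.943 = 1758
75+: 2347 × 0.944 + 1592 × 0.546 = 2216 + 869 = 3085
Net migration: 0–14 + 110 → 132; 15–29 + 110 → 322; 30–44 − 110 → 228; 45–59 − 110 → 299; 60–74 + 110 → 1868; 75+ − 110 → 2975
Giving 132 / 322 / 228 / 299 / 1868 / 2975.

22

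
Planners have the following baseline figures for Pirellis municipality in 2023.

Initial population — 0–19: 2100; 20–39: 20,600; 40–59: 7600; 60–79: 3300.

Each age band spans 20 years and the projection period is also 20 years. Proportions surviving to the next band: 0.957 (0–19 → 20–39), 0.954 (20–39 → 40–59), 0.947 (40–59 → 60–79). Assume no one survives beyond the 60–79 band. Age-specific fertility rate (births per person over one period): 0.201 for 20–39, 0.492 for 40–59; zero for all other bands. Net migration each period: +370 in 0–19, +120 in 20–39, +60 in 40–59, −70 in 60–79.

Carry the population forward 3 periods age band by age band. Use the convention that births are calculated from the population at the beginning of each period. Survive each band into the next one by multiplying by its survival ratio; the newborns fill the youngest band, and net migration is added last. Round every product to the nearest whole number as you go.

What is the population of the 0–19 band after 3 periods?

Numbering the bands 1..4 from youngest to oldest:
— Period 1 —
Births: 20600 × 0.201 = 4141, 7600 × 0.492 = 3739 → total 7880
Band 2: 2100 × 0.957 = 2010
Band 3: 20600 × 0.954 = 19652
Band 4: 7600 × 0.947 = 7197
Net migration: Band 1 + 370 → 8250; Band 2 + 120 → 2130; Band 3 + 60 → 19712; Band 4 − 70 → 7127
Population now: 0–19=8250, 20–39=2130, 40–59=19712, 60–79=7127
— Period 2 —
Births: 2130 × 0.201 = 428, 19712 × 0.492 = 9698 → total 10126
Band 2: 8250 × 0.957 = 7895
Band 3: 2130 × 0.954 = 2032
Band 4: 19712 × 0.947 = 18667
Net migration: Band 1 + 370 → 10496; Band 2 + 120 → 8015; Band 3 + 60 → 2092; Band 4 − 70 → 18597
Population now: 0–19=10496, 20–39=8015, 40–59=2092, 60–79=18597
— Period 3 —
Births: 8015 × 0.201 = 1611, 2092 × 0.492 = 1029 → total 2640
Band 2: 10496 × 0.957 = 10045
Band 3: 8015 × 0.954 = 7646
Band 4: 2092 × 0.947 = 1981
Net migration: Band 1 + 370 → 3010; Band 2 + 120 → 10165; Band 3 + 60 → 7706; Band 4 − 70 → 1911
Population now: 0–19=3010, 20–39=10165, 40–59=7706, 60–79=1911

3010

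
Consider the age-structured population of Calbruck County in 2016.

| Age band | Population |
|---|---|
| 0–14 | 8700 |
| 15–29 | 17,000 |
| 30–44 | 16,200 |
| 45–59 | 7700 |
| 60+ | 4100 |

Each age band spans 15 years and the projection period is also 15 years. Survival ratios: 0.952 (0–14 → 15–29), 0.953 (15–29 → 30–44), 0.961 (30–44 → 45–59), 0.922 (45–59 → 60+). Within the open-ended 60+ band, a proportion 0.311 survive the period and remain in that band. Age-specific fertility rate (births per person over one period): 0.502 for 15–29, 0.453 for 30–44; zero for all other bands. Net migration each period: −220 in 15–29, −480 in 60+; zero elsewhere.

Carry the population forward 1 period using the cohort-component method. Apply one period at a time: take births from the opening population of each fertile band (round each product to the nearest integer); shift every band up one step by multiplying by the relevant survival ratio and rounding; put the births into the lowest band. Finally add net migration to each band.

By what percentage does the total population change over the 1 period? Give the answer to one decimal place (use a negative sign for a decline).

Period 1:
Births: 17000 × 0.502 = 8534 ; 16200 × 0.453 = 7339 — total 15873
15–29: 8700 × 0.952 = 8282
30–44: 17000 × 0.953 = 16201
45–59: 16200 × 0.961 = 15568
60+: 7700 × 0.922 + 4100 × 0.311 = 7099 + 1275 = 8374
Net migration: 15–29 − 220 → 8062; 60+ − 480 → 7894
Giving 15873 / 8062 / 16201 / 15568 / 7894.
Total: 53700 → 63598; change = 9898; percentage change = 18.4%

18.4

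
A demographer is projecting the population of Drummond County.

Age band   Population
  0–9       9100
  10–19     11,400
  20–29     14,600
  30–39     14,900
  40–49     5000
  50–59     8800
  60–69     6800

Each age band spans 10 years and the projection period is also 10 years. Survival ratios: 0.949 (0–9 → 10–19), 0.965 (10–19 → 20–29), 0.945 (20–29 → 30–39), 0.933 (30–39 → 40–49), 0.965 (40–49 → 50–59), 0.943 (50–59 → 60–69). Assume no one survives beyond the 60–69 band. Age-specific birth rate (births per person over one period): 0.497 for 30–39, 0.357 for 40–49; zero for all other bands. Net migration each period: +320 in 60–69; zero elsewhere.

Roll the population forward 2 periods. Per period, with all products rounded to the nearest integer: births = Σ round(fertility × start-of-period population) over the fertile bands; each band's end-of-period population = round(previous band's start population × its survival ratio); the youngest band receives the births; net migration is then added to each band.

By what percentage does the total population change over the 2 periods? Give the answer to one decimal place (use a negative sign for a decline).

After projecting period 1:
Births: 14900 × 0.497 = 7405, 5000 × 0.357 = 1785 ⇒ total 9190
10–19: 9100 × 0.949 = 8636
20–29: 11400 × 0.965 = 11001
30–39: 14600 × 0.945 = 13797
40–49: 14900 × 0.933 = 13902
50–59: 5000 × 0.965 = 4825
60–69: 8800 × 0.943 = 8298
Net migration: 60–69 + 320 → 8618
Giving 9190 / 8636 / 11001 / 13797 / 13902 / 4825 / 8618.
After projecting period 2:
Births: 13797 × 0.497 = 6857, 13902 × 0.357 = 4963 ⇒ total 11820
10–19: 9190 × 0.949 = 8721
20–29: 8636 × 0.965 = 8334
30–39: 11001 × 0.945 = 10396
40–49: 13797 × 0.933 = 12873
50–59: 13902 × 0.965 = 13415
60–69: 4825 × 0.943 = 4550
Net migration: 60–69 + 320 → 4870
Giving 11820 / 8721 / 8334 / 10396 / 12873 / 13415 / 4870.
Total: 70600 → 70429; change = -171; percentage change = -0.2%

-0.2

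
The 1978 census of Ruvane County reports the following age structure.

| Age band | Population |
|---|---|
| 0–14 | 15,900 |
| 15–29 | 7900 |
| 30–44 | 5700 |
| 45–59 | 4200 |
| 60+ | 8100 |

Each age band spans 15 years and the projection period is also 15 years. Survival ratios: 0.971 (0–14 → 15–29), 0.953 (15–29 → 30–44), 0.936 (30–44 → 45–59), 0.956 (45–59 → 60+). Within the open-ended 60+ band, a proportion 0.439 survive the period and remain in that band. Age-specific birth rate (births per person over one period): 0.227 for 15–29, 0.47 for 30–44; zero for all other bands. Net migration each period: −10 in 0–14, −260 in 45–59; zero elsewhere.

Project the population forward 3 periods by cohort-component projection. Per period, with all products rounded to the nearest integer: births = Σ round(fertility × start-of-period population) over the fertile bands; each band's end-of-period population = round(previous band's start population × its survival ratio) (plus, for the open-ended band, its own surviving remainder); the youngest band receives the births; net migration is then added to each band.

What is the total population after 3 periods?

42436

[period 1]
Births: 7900 * 0.227 = 1793, 5700 * 0.47 = 2679 — total 4472
15–29: 15900 * 0.971 = 15439
30–44: 7900 * 0.953 = 7529
45–59: 5700 * 0.936 = 5335
60+: 4200 * 0.956 + 8100 * 0.439 = 4015 + 3556 = 7571
Net migration: 0–14 − 10 → 4462; 45–59 − 260 → 5075
Population now: 0–14=4462, 15–29=15439, 30–44=7529, 45–59=5075, 60+=7571
[period 2]
Births: 15439 * 0.227 = 3505, 7529 * 0.47 = 3539 — total 7044
15–29: 4462 * 0.971 = 4333
30–44: 15439 * 0.953 = 14713
45–59: 7529 * 0.936 = 7047
60+: 5075 * 0.956 + 7571 * 0.439 = 4852 + 3324 = 8176
Net migration: 0–14 − 10 → 7034; 45–59 − 260 → 6787
Population now: 0–14=7034, 15–29=4333, 30–44=14713, 45–59=6787, 60+=8176
[period 3]
Births: 4333 * 0.227 = 984, 14713 * 0.47 = 6915 — total 7899
15–29: 7034 * 0.971 = 6830
30–44: 4333 * 0.953 = 4129
45–59: 14713 * 0.936 = 13771
60+: 6787 * 0.956 + 8176 * 0.439 = 6488 + 3589 = 10077
Net migration: 0–14 − 10 → 7889; 45–59 − 260 → 13511
Population now: 0–14=7889, 15–29=6830, 30–44=4129, 45–59=13511, 60+=10077
Total after period 3: 7889 + 6830 + 4129 + 13511 + 10077 = 42436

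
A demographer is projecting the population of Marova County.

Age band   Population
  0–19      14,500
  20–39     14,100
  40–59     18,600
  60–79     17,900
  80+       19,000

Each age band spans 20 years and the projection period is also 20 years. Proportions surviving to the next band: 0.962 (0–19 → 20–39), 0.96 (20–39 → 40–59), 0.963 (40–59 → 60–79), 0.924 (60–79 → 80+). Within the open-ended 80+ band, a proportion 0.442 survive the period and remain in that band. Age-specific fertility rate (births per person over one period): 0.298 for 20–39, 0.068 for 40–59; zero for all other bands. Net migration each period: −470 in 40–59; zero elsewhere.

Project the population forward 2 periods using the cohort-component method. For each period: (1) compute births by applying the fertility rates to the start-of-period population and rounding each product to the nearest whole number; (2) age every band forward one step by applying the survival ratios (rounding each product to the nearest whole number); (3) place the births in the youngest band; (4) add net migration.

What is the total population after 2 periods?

Period 1:
Births: 14100 × 0.298 = 4202  |  18600 × 0.068 = 1265 → total 5467
20–39: 14500 × 0.962 = 13949
40–59: 14100 × 0.96 = 13536
60–79: 18600 × 0.963 = 17912
80+: 17900 × 0.924 + 19000 × 0.442 = 16540 + 8398 = 24938
Net migration: 40–59 − 470 → 13066
Giving 5467 / 13949 / 13066 / 17912 / 24938.
Period 2:
Births: 13949 × 0.298 = 4157  |  13066 × 0.068 = 888 → total 5045
20–39: 5467 × 0.962 = 5259
40–59: 13949 × 0.96 = 13391
60–79: 13066 × 0.963 = 12583
80+: 17912 × 0.924 + 24938 × 0.442 = 16551 + 11023 = 27574
Net migration: 40–59 − 470 → 12921
Giving 5045 / 5259 / 12921 / 12583 / 27574.
Total after period 2: 5045 + 5259 + 12921 + 12583 + 27574 = 63382

63382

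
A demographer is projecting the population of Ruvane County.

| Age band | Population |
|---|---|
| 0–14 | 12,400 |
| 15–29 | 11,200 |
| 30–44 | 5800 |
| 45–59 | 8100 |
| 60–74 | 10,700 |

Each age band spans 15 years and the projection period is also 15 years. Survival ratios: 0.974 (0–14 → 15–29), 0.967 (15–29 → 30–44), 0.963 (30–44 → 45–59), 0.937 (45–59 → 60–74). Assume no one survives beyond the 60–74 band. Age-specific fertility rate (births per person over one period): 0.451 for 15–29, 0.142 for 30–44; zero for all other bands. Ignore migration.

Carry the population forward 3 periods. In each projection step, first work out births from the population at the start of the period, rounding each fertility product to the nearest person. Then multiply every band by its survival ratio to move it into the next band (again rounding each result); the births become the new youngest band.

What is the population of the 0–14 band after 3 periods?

4239

Let band 1 be 0–14 through band 5 = 60–74.
— Period 1 —
Births: 11200 × 0.451 = 5051 ; 5800 × 0.142 = 824 ⇒ total 5875
Band 2: 12400 × 0.974 = 12078
Band 3: 11200 × 0.967 = 10830
Band 4: 5800 × 0.963 = 5585
Band 5: 8100 × 0.937 = 7590
Giving 5875 / 12078 / 10830 / 5585 / 7590.
— Period 2 —
Births: 12078 × 0.451 = 5447 ; 10830 × 0.142 = 1538 ⇒ total 6985
Band 2: 5875 × 0.974 = 5722
Band 3: 12078 × 0.967 = 11679
Band 4: 10830 × 0.963 = 10429
Band 5: 5585 × 0.937 = 5233
Giving 6985 / 5722 / 11679 / 10429 / 5233.
— Period 3 —
Births: 5722 × 0.451 = 2581 ; 11679 × 0.142 = 1658 ⇒ total 4239
Band 2: 6985 × 0.974 = 6803
Band 3: 5722 × 0.967 = 5533
Band 4: 11679 × 0.963 = 11247
Band 5: 10429 × 0.937 = 9772
Giving 4239 / 6803 / 5533 / 11247 / 9772.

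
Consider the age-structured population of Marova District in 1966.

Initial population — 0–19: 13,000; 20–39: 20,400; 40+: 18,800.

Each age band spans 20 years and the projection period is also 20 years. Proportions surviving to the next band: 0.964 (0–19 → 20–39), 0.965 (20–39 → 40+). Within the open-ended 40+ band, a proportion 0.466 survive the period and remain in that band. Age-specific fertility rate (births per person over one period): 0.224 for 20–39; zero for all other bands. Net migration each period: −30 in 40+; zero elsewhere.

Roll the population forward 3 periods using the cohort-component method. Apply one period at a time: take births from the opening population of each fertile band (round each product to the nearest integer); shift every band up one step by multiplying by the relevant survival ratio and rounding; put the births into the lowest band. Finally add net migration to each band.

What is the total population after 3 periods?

19706

— Period 1 —
Births: 20400 × 0.224 = 4570
20–39: 13000 × 0.964 = 12532
40+: 20400 × 0.965 + 18800 × 0.466 = 19686 + 8761 = 28447
Net migration: 40+ − 30 → 28417
→ [4570, 12532, 28417]
— Period 2 —
Births: 12532 × 0.224 = 2807
20–39: 4570 × 0.964 = 4405
40+: 12532 × 0.965 + 28417 × 0.466 = 12093 + 13242 = 25335
Net migration: 40+ − 30 → 25305
→ [2807, 4405, 25305]
— Period 3 —
Births: 4405 × 0.224 = 987
20–39: 2807 × 0.964 = 2706
40+: 4405 × 0.965 + 25305 × 0.466 = 4251 + 11792 = 16043
Net migration: 40+ − 30 → 16013
→ [987, 2706, 16013]
Total after period 3: 987 + 2706 + 16013 = 19706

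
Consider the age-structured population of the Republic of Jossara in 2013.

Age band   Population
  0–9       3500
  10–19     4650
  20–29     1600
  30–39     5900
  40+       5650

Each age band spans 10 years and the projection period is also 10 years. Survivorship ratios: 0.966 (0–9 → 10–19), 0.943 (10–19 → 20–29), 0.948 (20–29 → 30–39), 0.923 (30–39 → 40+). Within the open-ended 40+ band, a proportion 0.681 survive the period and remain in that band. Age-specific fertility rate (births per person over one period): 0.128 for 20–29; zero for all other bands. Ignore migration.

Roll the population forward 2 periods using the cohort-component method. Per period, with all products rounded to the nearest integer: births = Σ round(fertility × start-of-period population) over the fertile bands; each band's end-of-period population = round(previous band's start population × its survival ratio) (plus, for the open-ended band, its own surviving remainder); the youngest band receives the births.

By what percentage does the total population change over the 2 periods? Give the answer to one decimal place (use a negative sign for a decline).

-25.7

Call the bands 1 to 5, youngest first.
— Period 1 —
Births: 1600 × 0.128 = 205
Band 2: 3500 × 0.966 = 3381
Band 3: 4650 × 0.943 = 4385
Band 4: 1600 × 0.948 = 1517
Band 5: 5900 × 0.923 + 5650 × 0.681 = 5446 + 3848 = 9294
End of period: [205, 3381, 4385, 1517, 9294]
— Period 2 —
Births: 4385 × 0.128 = 561
Band 2: 205 × 0.966 = 198
Band 3: 3381 × 0.943 = 3188
Band 4: 4385 × 0.948 = 4157
Band 5: 1517 × 0.923 + 9294 × 0.681 = 1400 + 6329 = 7729
End of period: [561, 198, 3188, 4157, 7729]
Total: 21300 → 15833; change = -5467; percentage change = -25.7%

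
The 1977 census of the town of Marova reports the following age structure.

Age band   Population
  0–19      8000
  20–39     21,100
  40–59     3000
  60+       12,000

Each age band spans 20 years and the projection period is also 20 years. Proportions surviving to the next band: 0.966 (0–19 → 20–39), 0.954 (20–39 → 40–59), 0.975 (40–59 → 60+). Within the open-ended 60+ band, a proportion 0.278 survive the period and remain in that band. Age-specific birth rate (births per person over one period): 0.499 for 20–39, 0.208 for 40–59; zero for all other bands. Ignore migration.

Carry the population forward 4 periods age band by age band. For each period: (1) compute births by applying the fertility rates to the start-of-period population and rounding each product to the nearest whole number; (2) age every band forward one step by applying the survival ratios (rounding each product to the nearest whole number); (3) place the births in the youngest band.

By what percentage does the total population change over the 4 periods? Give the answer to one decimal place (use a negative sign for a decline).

-23.4

After projecting period 1:
Births: 21100 × 0.499 = 10529 ; 3000 × 0.208 = 624 → total 11153
20–39: 8000 × 0.966 = 7728
40–59: 21100 × 0.954 = 20129
60+: 3000 × 0.975 + 12000 × 0.278 = 2925 + 3336 = 6261
Giving 11153 / 7728 / 20129 / 6261.
After projecting period 2:
Births: 7728 × 0.499 = 3856 ; 20129 × 0.208 = 4187 → total 8043
20–39: 11153 × 0.966 = 10774
40–59: 7728 × 0.954 = 7373
60+: 20129 × 0.975 + 6261 × 0.278 = 19626 + 1741 = 21367
Giving 8043 / 10774 / 7373 / 21367.
After projecting period 3:
Births: 10774 × 0.499 = 5376 ; 7373 × 0.208 = 1534 → total 6910
20–39: 8043 × 0.966 = 7770
40–59: 10774 × 0.954 = 10278
60+: 7373 × 0.975 + 21367 × 0.278 = 7189 + 5940 = 13129
Giving 6910 / 7770 / 10278 / 13129.
After projecting period 4:
Births: 7770 × 0.499 = 3877 ; 10278 × 0.208 = 2138 → total 6015
20–39: 6910 × 0.966 = 6675
40–59: 7770 × 0.954 = 7413
60+: 10278 × 0.975 + 13129 × 0.278 = 10021 + 3650 = 13671
Giving 6015 / 6675 / 7413 / 13671.
Total: 44100 → 33774; change = -10326; percentage change = -23.4%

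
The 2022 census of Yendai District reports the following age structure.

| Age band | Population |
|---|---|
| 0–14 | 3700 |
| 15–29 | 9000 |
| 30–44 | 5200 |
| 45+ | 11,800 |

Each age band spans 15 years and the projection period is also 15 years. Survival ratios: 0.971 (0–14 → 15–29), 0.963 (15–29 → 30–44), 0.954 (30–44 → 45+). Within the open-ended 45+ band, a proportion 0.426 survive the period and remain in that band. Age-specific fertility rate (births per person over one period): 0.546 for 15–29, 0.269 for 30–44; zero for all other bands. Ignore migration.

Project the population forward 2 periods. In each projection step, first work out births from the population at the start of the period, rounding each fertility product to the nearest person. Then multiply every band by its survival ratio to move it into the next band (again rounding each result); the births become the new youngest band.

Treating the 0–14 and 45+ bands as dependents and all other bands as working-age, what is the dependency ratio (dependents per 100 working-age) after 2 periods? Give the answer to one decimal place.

Numbering the groups 1..4 from youngest to oldest:
After projecting period 1:
Births: 9000 × 0.546 = 4914, 5200 × 0.269 = 1399 — total 6313
Group 2: 3700 × 0.971 = 3593
Group 3: 9000 × 0.963 = 8667
Group 4: 5200 × 0.954 + 11800 × 0.426 = 4961 + 5027 = 9988
Giving 6313 / 3593 / 8667 / 9988.
After projecting period 2:
Births: 3593 × 0.546 = 1962, 8667 × 0.269 = 2331 — total 4293
Group 2: 6313 × 0.971 = 6130
Group 3: 3593 × 0.963 = 3460
Group 4: 8667 × 0.954 + 9988 × 0.426 = 8268 + 4255 = 12523
Giving 4293 / 6130 / 3460 / 12523.
Dependents (band 0–14 + band 45+) = 4293 + 12523 = 16816; working-age = 9590; ratio = 16816/9590 × 100 = 175.3

175.3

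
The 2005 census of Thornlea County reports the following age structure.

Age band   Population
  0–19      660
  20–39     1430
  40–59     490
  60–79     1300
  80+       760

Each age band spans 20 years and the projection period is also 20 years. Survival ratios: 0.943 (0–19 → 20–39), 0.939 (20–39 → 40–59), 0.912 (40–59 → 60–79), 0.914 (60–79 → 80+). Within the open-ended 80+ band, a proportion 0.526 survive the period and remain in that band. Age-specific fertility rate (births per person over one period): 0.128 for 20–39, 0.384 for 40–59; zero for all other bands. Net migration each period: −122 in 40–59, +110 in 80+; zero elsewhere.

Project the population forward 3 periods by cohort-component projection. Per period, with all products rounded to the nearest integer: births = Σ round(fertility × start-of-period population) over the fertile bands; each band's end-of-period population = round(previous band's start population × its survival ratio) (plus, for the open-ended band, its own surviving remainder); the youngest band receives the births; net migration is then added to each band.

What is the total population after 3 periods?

3239

After projecting period 1:
Births: 1430 * 0.128 = 183  |  490 * 0.384 = 188 ⇒ total 371
20–39: 660 * 0.943 = 622
40–59: 1430 * 0.939 = 1343
60–79: 490 * 0.912 = 447
80+: 1300 * 0.914 + 760 * 0.526 = 1188 + 400 = 1588
Net migration: 40–59 − 122 → 1221; 80+ + 110 → 1698
→ [371, 622, 1221, 447, 1698]
After projecting period 2:
Births: 622 * 0.128 = 80  |  1221 * 0.384 = 469 ⇒ total 549
20–39: 371 * 0.943 = 350
40–59: 622 * 0.939 = 584
60–79: 1221 * 0.912 = 1114
80+: 447 * 0.914 + 1698 * 0.526 = 409 + 893 = 1302
Net migration: 40–59 − 122 → 462; 80+ + 110 → 1412
→ [549, 350, 462, 1114, 1412]
After projecting period 3:
Births: 350 * 0.128 = 45  |  462 * 0.384 = 177 ⇒ total 222
20–39: 549 * 0.943 = 518
40–59: 350 * 0.939 = 329
60–79: 462 * 0.912 = 421
80+: 1114 * 0.914 + 1412 * 0.526 = 1018 + 743 = 1761
Net migration: 40–59 − 122 → 207; 80+ + 110 → 1871
→ [222, 518, 207, 421, 1871]
Total after period 3: 222 + 518 + 207 + 421 + 1871 = 3239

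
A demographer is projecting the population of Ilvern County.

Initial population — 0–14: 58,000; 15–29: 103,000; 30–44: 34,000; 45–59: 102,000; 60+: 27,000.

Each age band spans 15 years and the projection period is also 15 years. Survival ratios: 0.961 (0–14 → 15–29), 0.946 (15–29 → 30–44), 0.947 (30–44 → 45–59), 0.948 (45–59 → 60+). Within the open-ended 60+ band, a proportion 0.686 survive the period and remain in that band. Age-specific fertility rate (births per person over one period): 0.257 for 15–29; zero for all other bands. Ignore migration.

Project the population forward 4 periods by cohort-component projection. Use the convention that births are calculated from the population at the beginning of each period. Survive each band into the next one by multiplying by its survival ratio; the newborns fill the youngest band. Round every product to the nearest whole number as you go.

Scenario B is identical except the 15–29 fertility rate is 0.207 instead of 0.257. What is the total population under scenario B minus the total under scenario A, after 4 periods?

-10418

Period 1:
Births: 103000 × 0.257 = 26471
15–29: 58000 × 0.961 = 55738
30–44: 103000 × 0.946 = 97438
45–59: 34000 × 0.947 = 32198
60+: 102000 × 0.948 + 27000 × 0.686 = 96696 + 18522 = 115218
Population now: 0–14=26471, 15–29=55738, 30–44=97438, 45–59=32198, 60+=115218
Period 2:
Births: 55738 × 0.257 = 14325
15–29: 26471 × 0.961 = 25439
30–44: 55738 × 0.946 = 52728
45–59: 97438 × 0.947 = 92274
60+: 32198 × 0.948 + 115218 × 0.686 = 30524 + 79040 = 109564
Population now: 0–14=14325, 15–29=25439, 30–44=52728, 45–59=92274, 60+=109564
Period 3:
Births: 25439 × 0.257 = 6538
15–29: 14325 × 0.961 = 13766
30–44: 25439 × 0.946 = 24065
45–59: 52728 × 0.947 = 49933
60+: 92274 × 0.948 + 109564 × 0.686 = 87476 + 75161 = 162637
Population now: 0–14=6538, 15–29=13766, 30–44=24065, 45–59=49933, 60+=162637
Period 4:
Births: 13766 × 0.257 = 3538
15–29: 6538 × 0.961 = 6283
30–44: 13766 × 0.946 = 13023
45–59: 24065 × 0.947 = 22790
60+: 49933 × 0.948 + 162637 × 0.686 = 47336 + 111569 = 158905
Population now: 0–14=3538, 15–29=6283, 30–44=13023, 45–59=22790, 60+=158905
Scenario A total after 4 periods: 204539
Scenario B projection —
Period 1:
Births: 103000 × 0.207 = 21321
15–29: 58000 × 0.961 = 55738
30–44: 103000 × 0.946 = 97438
45–59: 34000 × 0.947 = 32198
60+: 102000 × 0.948 + 27000 × 0.686 = 96696 + 18522 = 115218
Population now: 0–14=21321, 15–29=55738, 30–44=97438, 45–59=32198, 60+=115218
Period 2:
Births: 55738 × 0.207 = 11538
15–29: 21321 × 0.961 = 20489
30–44: 55738 × 0.946 = 52728
45–59: 97438 × 0.947 = 92274
60+: 32198 × 0.948 + 115218 × 0.686 = 30524 + 79040 = 109564
Population now: 0–14=11538, 15–29=20489, 30–44=52728, 45–59=92274, 60+=109564
Period 3:
Births: 20489 × 0.207 = 4241
15–29: 11538 × 0.961 = 11088
30–44: 20489 × 0.946 = 19383
45–59: 52728 × 0.947 = 49933
60+: 92274 × 0.948 + 109564 × 0.686 = 87476 + 75161 = 162637
Population now: 0–14=4241, 15–29=11088, 30–44=19383, 45–59=49933, 60+=162637
Period 4:
Births: 11088 × 0.207 = 2295
15–29: 4241 × 0.961 = 4076
30–44: 11088 × 0.946 = 10489
45–59: 19383 × 0.947 = 18356
60+: 49933 × 0.948 + 162637 × 0.686 = 47336 + 111569 = 158905
Population now: 0–14=2295, 15–29=4076, 30–44=10489, 45–59=18356, 60+=158905
Scenario B total after 4 periods: 194121
Difference B − A = 194121 − 204539 = -10418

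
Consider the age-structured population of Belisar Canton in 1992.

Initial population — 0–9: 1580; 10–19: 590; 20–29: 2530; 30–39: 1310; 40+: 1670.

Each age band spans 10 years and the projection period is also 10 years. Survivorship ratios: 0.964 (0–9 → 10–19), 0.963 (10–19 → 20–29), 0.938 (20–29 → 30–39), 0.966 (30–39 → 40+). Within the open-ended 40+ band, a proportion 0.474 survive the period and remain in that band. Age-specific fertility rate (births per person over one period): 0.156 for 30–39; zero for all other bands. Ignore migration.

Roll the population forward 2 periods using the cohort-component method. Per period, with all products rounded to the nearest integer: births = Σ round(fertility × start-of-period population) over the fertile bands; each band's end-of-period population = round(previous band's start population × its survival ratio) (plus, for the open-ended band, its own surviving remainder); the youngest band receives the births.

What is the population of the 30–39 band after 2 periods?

533

Numbering the groups 1..5 from youngest to oldest:
— Period 1 —
Births: 1310 * 0.156 = 204
Group 2: 1580 * 0.964 = 1523
Group 3: 590 * 0.963 = 568
Group 4: 2530 * 0.938 = 2373
Group 5: 1310 * 0.966 + 1670 * 0.474 = 1265 + 792 = 2057
→ [204, 1523, 568, 2373, 2057]
— Period 2 —
Births: 2373 * 0.156 = 370
Group 2: 204 * 0.964 = 197
Group 3: 1523 * 0.963 = 1467
Group 4: 568 * 0.938 = 533
Group 5: 2373 * 0.966 + 2057 * 0.474 = 2292 + 975 = 3267
→ [370, 197, 1467, 533, 3267]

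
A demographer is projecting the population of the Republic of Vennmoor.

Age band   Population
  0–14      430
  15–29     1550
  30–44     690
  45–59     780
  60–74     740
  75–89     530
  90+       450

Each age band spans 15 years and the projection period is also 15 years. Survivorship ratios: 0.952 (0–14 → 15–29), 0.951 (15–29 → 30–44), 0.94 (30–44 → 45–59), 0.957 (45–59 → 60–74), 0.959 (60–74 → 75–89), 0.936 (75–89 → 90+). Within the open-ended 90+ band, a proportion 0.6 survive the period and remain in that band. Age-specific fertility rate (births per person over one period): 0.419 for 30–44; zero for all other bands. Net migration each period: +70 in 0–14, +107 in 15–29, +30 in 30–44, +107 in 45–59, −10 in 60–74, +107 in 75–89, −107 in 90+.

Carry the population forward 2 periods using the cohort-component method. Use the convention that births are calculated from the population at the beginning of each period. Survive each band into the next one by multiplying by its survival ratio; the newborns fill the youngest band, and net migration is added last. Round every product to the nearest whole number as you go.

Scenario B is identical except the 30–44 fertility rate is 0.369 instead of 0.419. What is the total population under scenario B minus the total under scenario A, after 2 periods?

(Groups numbered youngest = 1 to oldest = 7.)
Period 1.
Births: 690 × 0.419 = 289
Group 2: 430 × 0.952 = 409
Group 3: 1550 × 0.951 = 1474
Group 4: 690 × 0.94 = 649
Group 5: 780 × 0.957 = 746
Group 6: 740 × 0.959 = 710
Group 7: 530 × 0.936 + 450 × 0.6 = 496 + 270 = 766
Net migration: Group 1 + 70 → 359; Group 2 + 107 → 516; Group 3 + 30 → 1504; Group 4 + 107 → 756; Group 5 − 10 → 736; Group 6 + 107 → 817; Group 7 − 107 → 659
End of period: [359, 516, 1504, 756, 736, 817, 659]
Period 2.
Births: 1504 × 0.419 = 630
Group 2: 359 × 0.952 = 342
Group 3: 516 × 0.951 = 491
Group 4: 1504 × 0.94 = 1414
Group 5: 756 × 0.957 = 723
Group 6: 736 × 0.959 = 706
Group 7: 817 × 0.936 + 659 × 0.6 = 765 + 395 = 1160
Net migration: Group 1 + 70 → 700; Group 2 + 107 → 449; Group 3 + 30 → 521; Group 4 + 107 → 1521; Group 5 − 10 → 713; Group 6 + 107 → 813; Group 7 − 107 → 1053
End of period: [700, 449, 521, 1521, 713, 813, 1053]
Scenario A total after 2 periods: 5770
Scenario B projection —
Period 1.
Births: 690 × 0.369 = 255
Group 2: 430 × 0.952 = 409
Group 3: 1550 × 0.951 = 1474
Group 4: 690 × 0.94 = 649
Group 5: 780 × 0.957 = 746
Group 6: 740 × 0.959 = 710
Group 7: 530 × 0.936 + 450 × 0.6 = 496 + 270 = 766
Net migration: Group 1 + 70 → 325; Group 2 + 107 → 516; Group 3 + 30 → 1504; Group 4 + 107 → 756; Group 5 − 10 → 736; Group 6 + 107 → 817; Group 7 − 107 → 659
End of period: [325, 516, 1504, 756, 736, 817, 659]
Period 2.
Births: 1504 × 0.369 = 555
Group 2: 325 × 0.952 = 309
Group 3: 516 × 0.951 = 491
Group 4: 1504 × 0.94 = 1414
Group 5: 756 × 0.957 = 723
Group 6: 736 × 0.959 = 706
Group 7: 817 × 0.936 + 659 × 0.6 = 765 + 395 = 1160
Net migration: Group 1 + 70 → 625; Group 2 + 107 → 416; Group 3 + 30 → 521; Group 4 + 107 → 1521; Group 5 − 10 → 713; Group 6 + 107 → 813; Group 7 − 107 → 1053
End of period: [625, 416, 521, 1521, 713, 813, 1053]
Scenario B total after 2 periods: 5662
Difference B − A = 5662 − 5770 = -108

-108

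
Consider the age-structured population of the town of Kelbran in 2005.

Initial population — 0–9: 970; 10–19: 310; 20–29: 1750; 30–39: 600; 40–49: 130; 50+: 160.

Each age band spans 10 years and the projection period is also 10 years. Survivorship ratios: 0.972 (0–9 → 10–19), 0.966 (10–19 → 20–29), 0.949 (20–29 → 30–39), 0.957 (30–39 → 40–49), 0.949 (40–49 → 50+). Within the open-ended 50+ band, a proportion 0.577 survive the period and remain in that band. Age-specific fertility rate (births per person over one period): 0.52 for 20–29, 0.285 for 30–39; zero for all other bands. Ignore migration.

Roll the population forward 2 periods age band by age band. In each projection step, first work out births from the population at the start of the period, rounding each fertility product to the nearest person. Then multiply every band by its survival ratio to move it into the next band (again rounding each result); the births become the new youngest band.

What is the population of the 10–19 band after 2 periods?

1051

Period 1:
Births: 1750 × 0.52 = 910 ; 600 × 0.285 = 171 → 1081
10–19: 970 × 0.972 = 943
20–29: 310 × 0.966 = 299
30–39: 1750 × 0.949 = 1661
40–49: 600 × 0.957 = 574
50+: 130 × 0.949 + 160 × 0.577 = 123 + 92 = 215
Giving 1081 / 943 / 299 / 1661 / 574 / 215.
Period 2:
Births: 299 × 0.52 = 155 ; 1661 × 0.285 = 473 → 628
10–19: 1081 × 0.972 = 1051
20–29: 943 × 0.966 = 911
30–39: 299 × 0.949 = 284
40–49: 1661 × 0.957 = 1590
50+: 574 × 0.949 + 215 × 0.577 = 545 + 124 = 669
Giving 628 / 1051 / 911 / 284 / 1590 / 669.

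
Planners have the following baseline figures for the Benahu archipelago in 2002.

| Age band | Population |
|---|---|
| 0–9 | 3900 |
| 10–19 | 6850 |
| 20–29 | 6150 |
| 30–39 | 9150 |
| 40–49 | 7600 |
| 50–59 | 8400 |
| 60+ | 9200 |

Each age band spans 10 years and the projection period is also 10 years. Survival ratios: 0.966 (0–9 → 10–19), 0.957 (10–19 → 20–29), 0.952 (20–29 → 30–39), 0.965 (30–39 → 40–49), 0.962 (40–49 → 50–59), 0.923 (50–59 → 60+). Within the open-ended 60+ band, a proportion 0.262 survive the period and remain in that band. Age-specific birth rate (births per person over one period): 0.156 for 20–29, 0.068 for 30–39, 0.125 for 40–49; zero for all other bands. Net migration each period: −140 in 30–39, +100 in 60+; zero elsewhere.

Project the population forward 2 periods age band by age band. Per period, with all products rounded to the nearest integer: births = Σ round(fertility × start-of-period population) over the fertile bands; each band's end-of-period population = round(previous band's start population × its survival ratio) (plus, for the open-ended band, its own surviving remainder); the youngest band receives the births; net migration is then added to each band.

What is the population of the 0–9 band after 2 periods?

2516

Numbering the groups 1..7 from youngest to oldest:
[period 1]
Births: 6150 * 0.156 = 959, 9150 * 0.068 = 622, 7600 * 0.125 = 950 → 2531
Group 2: 3900 * 0.966 = 3767
Group 3: 6850 * 0.957 = 6555
Group 4: 6150 * 0.952 = 5855
Group 5: 9150 * 0.965 = 8830
Group 6: 7600 * 0.962 = 7311
Group 7: 8400 * 0.923 + 9200 * 0.262 = 7753 + 2410 = 10163
Net migration: Group 4 − 140 → 5715; Group 7 + 100 → 10263
Giving 2531 / 3767 / 6555 / 5715 / 8830 / 7311 / 10263.
[period 2]
Births: 6555 * 0.156 = 1023, 5715 * 0.068 = 389, 8830 * 0.125 = 1104 → 2516
Group 2: 2531 * 0.966 = 2445
Group 3: 3767 * 0.957 = 3605
Group 4: 6555 * 0.952 = 6240
Group 5: 5715 * 0.965 = 5515
Group 6: 8830 * 0.962 = 8494
Group 7: 7311 * 0.923 + 10263 * 0.262 = 6748 + 2689 = 9437
Net migration: Group 4 − 140 → 6100; Group 7 + 100 → 9537
Giving 2516 / 2445 / 3605 / 6100 / 5515 / 8494 / 9537.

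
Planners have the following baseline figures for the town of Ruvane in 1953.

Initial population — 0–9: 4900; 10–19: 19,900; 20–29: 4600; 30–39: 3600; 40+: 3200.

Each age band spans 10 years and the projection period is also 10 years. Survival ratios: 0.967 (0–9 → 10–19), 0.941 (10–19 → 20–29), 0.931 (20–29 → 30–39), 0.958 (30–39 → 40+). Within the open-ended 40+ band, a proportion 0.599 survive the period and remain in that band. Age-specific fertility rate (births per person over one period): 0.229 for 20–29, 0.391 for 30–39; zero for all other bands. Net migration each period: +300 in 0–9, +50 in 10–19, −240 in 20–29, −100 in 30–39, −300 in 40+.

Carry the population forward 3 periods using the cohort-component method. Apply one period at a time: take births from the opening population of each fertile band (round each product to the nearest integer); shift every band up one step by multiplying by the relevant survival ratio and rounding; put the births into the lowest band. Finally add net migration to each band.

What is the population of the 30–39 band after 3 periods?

3872

Period 1.
Births: 4600 × 0.229 = 1053 ; 3600 × 0.391 = 1408 — total 2461
10–19: 4900 × 0.967 = 4738
20–29: 19900 × 0.941 = 18726
30–39: 4600 × 0.931 = 4283
40+: 3600 × 0.958 + 3200 × 0.599 = 3449 + 1917 = 5366
Net migration: 0–9 + 300 → 2761; 10–19 + 50 → 4788; 20–29 − 240 → 18486; 30–39 − 100 → 4183; 40+ − 300 → 5066
Giving 2761 / 4788 / 18486 / 4183 / 5066.
Period 2.
Births: 18486 × 0.229 = 4233 ; 4183 × 0.391 = 1636 — total 5869
10–19: 2761 × 0.967 = 2670
20–29: 4788 × 0.941 = 4506
30–39: 18486 × 0.931 = 17210
40+: 4183 × 0.958 + 5066 × 0.599 = 4007 + 3035 = 7042
Net migration: 0–9 + 300 → 6169; 10–19 + 50 → 2720; 20–29 − 240 → 4266; 30–39 − 100 → 17110; 40+ − 300 → 6742
Giving 6169 / 2720 / 4266 / 17110 / 6742.
Period 3.
Births: 4266 × 0.229 = 977 ; 17110 × 0.391 = 6690 — total 7667
10–19: 6169 × 0.967 = 5965
20–29: 2720 × 0.941 = 2560
30–39: 4266 × 0.931 = 3972
40+: 17110 × 0.958 + 6742 × 0.599 = 16391 + 4038 = 20429
Net migration: 0–9 + 300 → 7967; 10–19 + 50 → 6015; 20–29 − 240 → 2320; 30–39 − 100 → 3872; 40+ − 300 → 20129
Giving 7967 / 6015 / 2320 / 3872 / 20129.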